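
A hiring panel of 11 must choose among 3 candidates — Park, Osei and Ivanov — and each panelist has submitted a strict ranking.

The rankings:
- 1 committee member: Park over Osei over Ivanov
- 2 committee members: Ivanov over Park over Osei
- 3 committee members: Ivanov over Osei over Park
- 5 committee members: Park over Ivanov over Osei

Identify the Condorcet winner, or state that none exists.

Park

Head-to-head results (11 committee members):
Park vs Osei: Park wins 8–3.
Park–Ivanov: Park 6–5.
Osei vs Ivanov: Ivanov, 10–1.
Park defeats every rival head-to-head and is the Condorcet winner.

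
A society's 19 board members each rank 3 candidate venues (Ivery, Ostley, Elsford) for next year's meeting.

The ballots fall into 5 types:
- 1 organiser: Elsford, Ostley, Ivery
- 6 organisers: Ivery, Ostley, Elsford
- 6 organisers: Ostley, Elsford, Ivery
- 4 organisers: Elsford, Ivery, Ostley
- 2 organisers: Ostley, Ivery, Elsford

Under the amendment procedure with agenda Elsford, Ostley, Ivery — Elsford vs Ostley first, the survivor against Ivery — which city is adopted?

Ivery

Round 1: Elsford vs Ostley — 5–14, Ostley advances.
Round 2: Ostley vs Ivery — 9–10, Ivery advances.
The agenda winner is Ivery.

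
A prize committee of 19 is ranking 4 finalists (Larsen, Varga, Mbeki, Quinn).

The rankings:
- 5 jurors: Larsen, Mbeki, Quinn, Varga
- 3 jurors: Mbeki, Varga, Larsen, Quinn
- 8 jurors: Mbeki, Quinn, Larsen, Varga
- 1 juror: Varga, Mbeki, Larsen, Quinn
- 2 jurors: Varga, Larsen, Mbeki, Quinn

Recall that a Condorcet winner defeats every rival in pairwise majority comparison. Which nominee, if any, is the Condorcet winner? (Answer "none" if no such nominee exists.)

Check each pair by majority over 19 ballots:
Larsen vs Varga: Larsen, 13–6.
Larsen vs Mbeki: 7 to 12, Mbeki.
Larsen–Quinn: Larsen 11–8.
Varga vs Mbeki: Mbeki wins 16–3.
Varga vs Quinn: 3+1+2 = 6 for Varga, 13 for Quinn — Quinn by 13–6.
Mbeki vs Quinn: Mbeki is ranked higher on 5+3+8+1+2 = 19 ballots, Quinn on 0. Mbeki wins 19–0.
Mbeki defeats every rival head-to-head and is the Condorcet winner.

Mbeki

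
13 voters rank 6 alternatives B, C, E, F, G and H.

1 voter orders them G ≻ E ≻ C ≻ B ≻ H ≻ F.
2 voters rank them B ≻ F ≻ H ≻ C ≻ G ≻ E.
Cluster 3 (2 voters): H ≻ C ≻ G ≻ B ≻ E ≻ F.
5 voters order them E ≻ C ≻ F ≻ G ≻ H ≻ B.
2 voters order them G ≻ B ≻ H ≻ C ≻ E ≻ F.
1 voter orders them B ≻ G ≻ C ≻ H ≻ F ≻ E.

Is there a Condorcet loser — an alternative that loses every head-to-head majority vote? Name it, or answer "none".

none

Head-to-head results (13 voters):
B vs C: 5 to 8, C.
B vs E: B wins 7–6.
B–F: B 8–5.
B–G: G 10–3.
B vs H: H wins 7–6.
C–E: C 7–6.
C vs F: 11 to 2, C.
C vs G: C preferred on 2+2+5 = 9 ballots; C wins 9–4.
C vs H: C preferred on 1+5+1 = 7 ballots; C wins 7–6.
E vs F: E, 10–3.
E vs G: E preferred on 5 ballots; G wins 8–5.
E–H: H 7–6.
F vs G: F wins 7–6.
F vs H: F preferred on 2+5 = 7 ballots; F wins 7–6.
G vs H: G, 9–4.
Every alternative wins at least one matchup (B beats E; C beats B; E beats F; F beats G; G beats B; H beats B), so there is no Condorcet loser.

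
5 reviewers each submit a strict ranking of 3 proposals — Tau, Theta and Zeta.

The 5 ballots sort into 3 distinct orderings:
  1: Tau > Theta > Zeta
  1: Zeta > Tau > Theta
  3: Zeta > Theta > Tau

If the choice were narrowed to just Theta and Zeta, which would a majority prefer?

Ballots ranking Theta above Zeta: 1.
Ballots ranking Zeta above Theta: 5 − 1 = 4.
Zeta wins the head-to-head 4–1.

Zeta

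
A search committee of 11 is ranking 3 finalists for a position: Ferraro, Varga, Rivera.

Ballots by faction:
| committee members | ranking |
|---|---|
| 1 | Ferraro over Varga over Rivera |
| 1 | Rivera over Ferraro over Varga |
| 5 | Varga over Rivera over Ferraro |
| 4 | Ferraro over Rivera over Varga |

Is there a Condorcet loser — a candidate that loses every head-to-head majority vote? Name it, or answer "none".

Head-to-head results (11 committee members):
Ferraro–Varga: Ferraro 6–5.
Ferraro–Rivera: Rivera 6–5.
Varga vs Rivera: 6 to 5, Varga.
Every candidate wins at least one matchup (Ferraro beats Varga; Varga beats Rivera; Rivera beats Ferraro), so there is no Condorcet loser.

none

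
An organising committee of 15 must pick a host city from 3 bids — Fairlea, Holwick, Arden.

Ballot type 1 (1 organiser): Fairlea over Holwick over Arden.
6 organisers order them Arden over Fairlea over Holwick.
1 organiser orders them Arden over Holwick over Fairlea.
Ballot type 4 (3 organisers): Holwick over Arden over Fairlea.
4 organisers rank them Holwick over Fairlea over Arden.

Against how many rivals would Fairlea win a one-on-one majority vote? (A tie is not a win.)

0

Fairlea against each rival (15 organisers):
Fairlea vs Holwick: 1+6 = 7 for Fairlea, 8 for Holwick — Holwick by 8–7.
Fairlea–Arden: Arden 10–5.
Fairlea beats no one; loses to Holwick, Arden — 0 pairwise wins.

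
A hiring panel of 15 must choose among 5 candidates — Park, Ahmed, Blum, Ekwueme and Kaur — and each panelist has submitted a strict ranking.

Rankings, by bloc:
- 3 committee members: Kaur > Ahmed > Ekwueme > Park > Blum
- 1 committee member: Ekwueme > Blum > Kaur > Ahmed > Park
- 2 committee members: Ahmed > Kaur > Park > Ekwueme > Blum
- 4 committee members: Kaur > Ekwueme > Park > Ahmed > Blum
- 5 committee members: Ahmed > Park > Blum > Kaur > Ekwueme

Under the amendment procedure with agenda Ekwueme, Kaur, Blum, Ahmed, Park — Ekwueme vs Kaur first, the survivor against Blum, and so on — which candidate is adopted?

Kaur

Round 1: Ekwueme vs Kaur — 1–14, Kaur advances.
Round 2: Kaur vs Blum — 9–6, Kaur advances.
Round 3: Kaur vs Ahmed — 8–7, Kaur advances.
Round 4: Kaur vs Park — 10–5, Kaur advances.
The agenda winner is Kaur.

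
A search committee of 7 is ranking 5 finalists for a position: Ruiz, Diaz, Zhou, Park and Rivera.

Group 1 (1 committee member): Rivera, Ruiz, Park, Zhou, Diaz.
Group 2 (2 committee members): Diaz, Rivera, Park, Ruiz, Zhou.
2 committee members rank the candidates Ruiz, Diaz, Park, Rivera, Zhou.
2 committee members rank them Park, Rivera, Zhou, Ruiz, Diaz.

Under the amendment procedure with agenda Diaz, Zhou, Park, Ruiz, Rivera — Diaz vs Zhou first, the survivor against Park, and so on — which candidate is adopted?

Round 1: Diaz vs Zhou — 4–3, Diaz advances.
Round 2: Diaz vs Park — 4–3, Diaz advances.
Round 3: Diaz vs Ruiz — 2–5, Ruiz advances.
Round 4: Ruiz vs Rivera — 2–5, Rivera advances.
Rivera survives the agenda.

Rivera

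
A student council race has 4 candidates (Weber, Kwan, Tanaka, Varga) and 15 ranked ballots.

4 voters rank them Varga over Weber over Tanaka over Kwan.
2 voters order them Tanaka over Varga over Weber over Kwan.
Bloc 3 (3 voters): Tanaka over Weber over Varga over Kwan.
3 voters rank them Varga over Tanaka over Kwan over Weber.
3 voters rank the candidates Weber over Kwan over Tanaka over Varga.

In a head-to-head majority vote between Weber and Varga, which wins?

Varga

Ballots ranking Weber above Varga: 3 + 3 = 6.
Ballots ranking Varga above Weber: 15 − 6 = 9.
Varga wins the head-to-head 9–6.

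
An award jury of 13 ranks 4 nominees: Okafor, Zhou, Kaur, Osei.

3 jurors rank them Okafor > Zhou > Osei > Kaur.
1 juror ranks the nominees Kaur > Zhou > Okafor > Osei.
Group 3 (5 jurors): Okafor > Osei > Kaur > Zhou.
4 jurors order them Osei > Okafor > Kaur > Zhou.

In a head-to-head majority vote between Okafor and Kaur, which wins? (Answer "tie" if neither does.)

Ballots ranking Okafor above Kaur: 3 + 5 + 4 = 12.
Ballots ranking Kaur above Okafor: 13 − 12 = 1.
Okafor wins the head-to-head 12–1.

Okafor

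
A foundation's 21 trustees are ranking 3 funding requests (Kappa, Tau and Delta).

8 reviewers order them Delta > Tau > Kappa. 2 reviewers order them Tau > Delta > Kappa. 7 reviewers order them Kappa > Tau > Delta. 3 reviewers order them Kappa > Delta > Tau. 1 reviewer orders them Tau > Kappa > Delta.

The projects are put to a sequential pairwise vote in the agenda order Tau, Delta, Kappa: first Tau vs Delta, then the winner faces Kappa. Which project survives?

Kappa

Round 1: Tau vs Delta — 10–11, Delta advances.
Round 2: Delta vs Kappa — 10–11, Kappa advances.
The agenda winner is Kappa.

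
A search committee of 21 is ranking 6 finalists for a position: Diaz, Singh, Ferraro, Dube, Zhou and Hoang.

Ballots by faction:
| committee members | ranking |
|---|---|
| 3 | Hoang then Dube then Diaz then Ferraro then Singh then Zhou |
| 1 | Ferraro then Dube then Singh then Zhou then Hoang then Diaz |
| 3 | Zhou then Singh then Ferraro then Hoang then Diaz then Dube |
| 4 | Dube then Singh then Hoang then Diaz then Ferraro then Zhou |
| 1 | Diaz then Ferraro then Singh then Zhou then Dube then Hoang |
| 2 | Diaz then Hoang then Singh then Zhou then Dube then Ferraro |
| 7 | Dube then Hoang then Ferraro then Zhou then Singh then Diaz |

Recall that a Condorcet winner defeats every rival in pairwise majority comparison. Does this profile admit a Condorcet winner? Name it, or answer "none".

Dube

Head-to-head results (21 committee members):
Diaz vs Singh: 6 to 15, Singh.
Diaz vs Ferraro: Diaz is ranked higher on 3+4+1+2 = 10 ballots, Ferraro on 11. Ferraro wins 11–10.
Diaz vs Dube: 6 to 15, Dube.
Diaz vs Zhou: Diaz preferred on 3+4+1+2 = 10 ballots; Zhou wins 11–10.
Diaz vs Hoang: Diaz is ranked higher on 1+2 = 3 ballots, Hoang on 18. Hoang wins 18–3.
Singh vs Ferraro: Singh is ranked higher on 3+4+2 = 9 ballots, Ferraro on 12. Ferraro wins 12–9.
Singh vs Dube: Singh preferred on 3+1+2 = 6 ballots; Dube wins 15–6.
Singh vs Zhou: 3+1+4+1+2 = 11 for Singh, 10 for Zhou — Singh by 11–10.
Singh vs Hoang: 9 to 12, Hoang.
Ferraro vs Dube: Ferraro is ranked higher on 1+3+1 = 5 ballots, Dube on 16. Dube wins 16–5.
Ferraro vs Zhou: Ferraro preferred on 3+1+4+1+7 = 16 ballots; Ferraro wins 16–5.
Ferraro vs Hoang: 5 to 16, Hoang.
Dube vs Zhou: 15 to 6, Dube.
Dube vs Hoang: Dube is ranked higher on 1+4+1+7 = 13 ballots, Hoang on 8. Dube wins 13–8.
Zhou vs Hoang: Zhou is ranked higher on 1+3+1 = 5 ballots, Hoang on 16. Hoang wins 16–5.
Dube defeats every rival head-to-head and is the Condorcet winner.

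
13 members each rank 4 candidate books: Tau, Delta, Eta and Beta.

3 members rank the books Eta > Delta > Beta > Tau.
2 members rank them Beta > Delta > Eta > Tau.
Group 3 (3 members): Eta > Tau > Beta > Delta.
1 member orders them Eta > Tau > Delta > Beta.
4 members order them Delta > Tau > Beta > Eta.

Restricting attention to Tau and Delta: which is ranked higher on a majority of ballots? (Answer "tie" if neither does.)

Delta

Ballots ranking Tau above Delta: 3 + 1 = 4.
Ballots ranking Delta above Tau: 13 − 4 = 9.
Delta wins the head-to-head 9–4.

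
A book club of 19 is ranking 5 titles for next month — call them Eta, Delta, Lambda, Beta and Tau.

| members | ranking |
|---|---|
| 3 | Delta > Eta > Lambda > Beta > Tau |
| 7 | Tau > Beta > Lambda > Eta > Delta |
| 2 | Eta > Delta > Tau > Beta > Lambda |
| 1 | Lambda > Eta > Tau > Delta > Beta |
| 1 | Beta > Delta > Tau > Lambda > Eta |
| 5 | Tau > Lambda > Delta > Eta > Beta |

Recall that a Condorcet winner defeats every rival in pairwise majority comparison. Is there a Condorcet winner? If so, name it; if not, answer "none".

Pairwise majorities:
Eta vs Delta: Eta wins 10–9.
Eta vs Lambda: Lambda wins 14–5.
Eta–Beta: Eta 11–8.
Eta vs Tau: Tau, 13–6.
Delta–Lambda: Lambda 13–6.
Delta vs Beta: Delta, 11–8.
Delta vs Tau: Tau wins 13–6.
Lambda vs Beta: Beta, 10–9.
Lambda–Tau: Tau 15–4.
Beta vs Tau: Tau, 15–4.
Tau wins every pairwise contest, so Tau is the Condorcet winner.

Tau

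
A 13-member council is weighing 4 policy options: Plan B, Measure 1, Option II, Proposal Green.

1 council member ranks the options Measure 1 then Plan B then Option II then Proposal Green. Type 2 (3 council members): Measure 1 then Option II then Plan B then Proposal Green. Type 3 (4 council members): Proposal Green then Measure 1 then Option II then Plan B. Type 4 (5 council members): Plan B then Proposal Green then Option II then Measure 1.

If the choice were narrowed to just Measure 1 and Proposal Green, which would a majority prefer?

Proposal Green

Ballots ranking Measure 1 above Proposal Green: 1 + 3 = 4.
Ballots ranking Proposal Green above Measure 1: 13 − 4 = 9.
Proposal Green wins the head-to-head 9–4.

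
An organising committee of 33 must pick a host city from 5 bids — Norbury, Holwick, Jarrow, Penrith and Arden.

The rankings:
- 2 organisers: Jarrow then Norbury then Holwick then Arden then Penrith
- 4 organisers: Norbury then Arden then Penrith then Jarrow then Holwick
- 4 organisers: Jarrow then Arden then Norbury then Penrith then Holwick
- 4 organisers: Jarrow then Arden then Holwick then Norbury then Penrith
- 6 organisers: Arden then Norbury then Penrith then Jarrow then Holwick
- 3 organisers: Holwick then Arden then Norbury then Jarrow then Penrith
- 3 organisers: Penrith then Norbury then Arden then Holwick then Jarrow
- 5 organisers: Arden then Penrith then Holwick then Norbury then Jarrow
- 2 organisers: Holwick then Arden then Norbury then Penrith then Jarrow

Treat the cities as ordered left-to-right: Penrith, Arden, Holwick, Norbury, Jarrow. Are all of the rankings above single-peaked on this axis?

Axis positions: Penrith=1, Arden=2, Holwick=3, Norbury=4, Jarrow=5.
Bloc 1 (peak Jarrow at position 5): ranking walks positions 5-4-3-2-1, expanding outward from the peak — single-peaked.
Bloc 2: ranking walks positions 4-2-1-5-3; Arden is ranked above Holwick even though Holwick lies between Arden and the peak Norbury on the axis — preferences dip and rise again. Not single-peaked.
Bloc 3: ranking walks positions 5-2-4-1-3; Arden is ranked above Norbury even though Norbury lies between Arden and the peak Jarrow on the axis — preferences dip and rise again. Not single-peaked.
Bloc 4: ranking walks positions 5-2-3-4-1; Arden is ranked above Norbury even though Norbury lies between Arden and the peak Jarrow on the axis — preferences dip and rise again. Not single-peaked.
Bloc 5: ranking walks positions 2-4-1-5-3; Norbury is ranked above Holwick even though Holwick lies between Norbury and the peak Arden on the axis — preferences dip and rise again. Not single-peaked.
Bloc 6 (peak Holwick at position 3): ranking walks positions 3-2-4-5-1, expanding outward from the peak — single-peaked.
Bloc 7: ranking walks positions 1-4-2-3-5; Norbury is ranked above Arden even though Arden lies between Norbury and the peak Penrith on the axis — preferences dip and rise again. Not single-peaked.
Bloc 8 (peak Arden at position 2): ranking walks positions 2-1-3-4-5, expanding outward from the peak — single-peaked.
Bloc 9 (peak Holwick at position 3): ranking walks positions 3-2-4-1-5, expanding outward from the peak — single-peaked.
Bloc 2 violates single-peakedness, so the profile is not single-peaked on this axis.

no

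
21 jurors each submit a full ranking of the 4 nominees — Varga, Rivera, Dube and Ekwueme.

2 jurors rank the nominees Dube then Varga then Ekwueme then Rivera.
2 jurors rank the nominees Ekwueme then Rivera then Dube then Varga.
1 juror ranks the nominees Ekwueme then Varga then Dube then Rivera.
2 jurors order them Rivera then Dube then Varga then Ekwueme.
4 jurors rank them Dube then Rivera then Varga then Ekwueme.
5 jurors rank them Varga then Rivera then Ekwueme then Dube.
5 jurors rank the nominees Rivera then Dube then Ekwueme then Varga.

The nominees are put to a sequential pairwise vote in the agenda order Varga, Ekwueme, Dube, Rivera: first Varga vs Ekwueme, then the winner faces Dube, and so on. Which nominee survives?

Rivera

Round 1: Varga vs Ekwueme — 13–8, Varga advances.
Round 2: Varga vs Dube — 6–15, Dube advances.
Round 3: Dube vs Rivera — 7–14, Rivera advances.
The agenda winner is Rivera.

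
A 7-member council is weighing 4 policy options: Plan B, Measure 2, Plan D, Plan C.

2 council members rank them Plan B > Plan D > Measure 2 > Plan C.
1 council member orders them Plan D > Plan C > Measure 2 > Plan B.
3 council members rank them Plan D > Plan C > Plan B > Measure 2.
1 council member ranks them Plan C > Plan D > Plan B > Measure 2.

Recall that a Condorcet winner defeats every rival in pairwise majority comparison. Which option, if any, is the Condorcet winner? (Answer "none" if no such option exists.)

Pairwise majorities:
Plan B vs Measure 2: Plan B is ranked higher on 2+3+1 = 6 ballots, Measure 2 on 1. Plan B wins 6–1.
Plan B vs Plan D: 2 for Plan B, 5 for Plan D — Plan D by 5–2.
Plan B vs Plan C: 2 for Plan B, 5 for Plan C — Plan C by 5–2.
Measure 2 vs Plan D: Measure 2 is ranked higher on 0 ballots, Plan D on 7. Plan D wins 7–0.
Measure 2 vs Plan C: Measure 2 preferred on 2 ballots; Plan C wins 5–2.
Plan D vs Plan C: 2+1+3 = 6 for Plan D, 1 for Plan C — Plan D by 6–1.
Plan D beats each of Plan B, Measure 2, Plan C — Plan D is the Condorcet winner.

Plan D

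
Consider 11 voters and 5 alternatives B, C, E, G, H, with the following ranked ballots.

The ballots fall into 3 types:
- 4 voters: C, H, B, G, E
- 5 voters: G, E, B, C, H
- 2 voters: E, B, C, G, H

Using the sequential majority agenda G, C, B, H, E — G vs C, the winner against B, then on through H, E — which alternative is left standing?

Round 1: G vs C — 5–6, C advances.
Round 2: C vs B — 4–7, B advances.
Round 3: B vs H — 7–4, B advances.
Round 4: B vs E — 4–7, E advances.
E survives the agenda.

E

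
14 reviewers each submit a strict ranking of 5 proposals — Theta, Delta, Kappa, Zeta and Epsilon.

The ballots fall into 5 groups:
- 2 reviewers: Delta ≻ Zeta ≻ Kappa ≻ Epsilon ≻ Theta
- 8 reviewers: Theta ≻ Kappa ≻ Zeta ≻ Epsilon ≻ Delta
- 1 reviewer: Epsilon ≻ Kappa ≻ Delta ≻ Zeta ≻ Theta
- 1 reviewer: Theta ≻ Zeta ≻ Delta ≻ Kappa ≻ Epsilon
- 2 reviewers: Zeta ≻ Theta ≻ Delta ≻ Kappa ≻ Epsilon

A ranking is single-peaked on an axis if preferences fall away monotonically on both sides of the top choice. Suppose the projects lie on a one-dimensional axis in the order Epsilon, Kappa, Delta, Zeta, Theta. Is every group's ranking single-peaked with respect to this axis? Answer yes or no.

Axis positions: Epsilon=1, Kappa=2, Delta=3, Zeta=4, Theta=5.
Group 1 (peak Delta at position 3): ranking walks positions 3-4-2-1-5, expanding outward from the peak — single-peaked.
Group 2: ranking walks positions 5-2-4-1-3; Kappa is ranked above Zeta even though Zeta lies between Kappa and the peak Theta on the axis — preferences dip and rise again. Not single-peaked.
Group 3 (peak Epsilon at position 1): ranking walks positions 1-2-3-4-5, expanding outward from the peak — single-peaked.
Group 4 (peak Theta at position 5): ranking walks positions 5-4-3-2-1, expanding outward from the peak — single-peaked.
Group 5 (peak Zeta at position 4): ranking walks positions 4-5-3-2-1, expanding outward from the peak — single-peaked.
Group 2 violates single-peakedness, so the profile is not single-peaked on this axis.

no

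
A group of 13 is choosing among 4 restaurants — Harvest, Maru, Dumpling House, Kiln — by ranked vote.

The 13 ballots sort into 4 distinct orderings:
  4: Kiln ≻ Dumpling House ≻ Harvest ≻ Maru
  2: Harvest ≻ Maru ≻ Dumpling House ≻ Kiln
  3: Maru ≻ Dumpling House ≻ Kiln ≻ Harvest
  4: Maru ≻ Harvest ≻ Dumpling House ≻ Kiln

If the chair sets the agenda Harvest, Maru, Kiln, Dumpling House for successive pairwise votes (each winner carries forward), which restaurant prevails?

Maru

Round 1: Harvest vs Maru — 6–7, Maru advances.
Round 2: Maru vs Kiln — 9–4, Maru advances.
Round 3: Maru vs Dumpling House — 9–4, Maru advances.
Maru survives the agenda.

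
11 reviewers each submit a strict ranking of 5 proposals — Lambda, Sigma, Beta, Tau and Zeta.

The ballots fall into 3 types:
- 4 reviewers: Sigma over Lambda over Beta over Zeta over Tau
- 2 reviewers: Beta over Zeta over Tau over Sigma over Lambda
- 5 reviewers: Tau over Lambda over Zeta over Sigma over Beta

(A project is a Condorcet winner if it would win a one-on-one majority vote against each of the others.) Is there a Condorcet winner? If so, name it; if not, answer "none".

none

Head-to-head results (11 reviewers):
Lambda vs Sigma: 5 for Lambda, 6 for Sigma — Sigma by 6–5.
Lambda vs Beta: 9 to 2, Lambda.
Lambda vs Tau: 4 to 7, Tau.
Lambda vs Zeta: 4+5 = 9 for Lambda, 2 for Zeta — Lambda by 9–2.
Sigma vs Beta: 9 to 2, Sigma.
Sigma vs Tau: 4 to 7, Tau.
Sigma vs Zeta: Sigma is ranked higher on 4 ballots, Zeta on 7. Zeta wins 7–4.
Beta vs Tau: 4+2 = 6 for Beta, 5 for Tau — Beta by 6–5.
Beta vs Zeta: 6 to 5, Beta.
Tau vs Zeta: 5 to 6, Zeta.
Every project loses at least once (Lambda loses to Sigma; Sigma loses to Tau; Beta loses to Lambda; Tau loses to Beta; Zeta loses to Lambda). The majority relation contains the cycle Lambda beats Beta beats Tau beats Lambda, so there is no Condorcet winner.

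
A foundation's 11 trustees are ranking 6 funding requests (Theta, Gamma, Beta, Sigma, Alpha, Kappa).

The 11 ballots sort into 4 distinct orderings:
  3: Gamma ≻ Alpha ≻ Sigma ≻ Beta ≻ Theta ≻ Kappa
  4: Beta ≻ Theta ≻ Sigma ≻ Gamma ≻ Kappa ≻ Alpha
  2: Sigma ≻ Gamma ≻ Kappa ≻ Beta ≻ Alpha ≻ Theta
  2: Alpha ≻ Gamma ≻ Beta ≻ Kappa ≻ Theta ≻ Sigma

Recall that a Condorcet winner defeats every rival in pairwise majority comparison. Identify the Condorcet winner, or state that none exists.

Check each pair by majority over 11 ballots:
Theta–Gamma: Gamma 7–4.
Theta vs Beta: Beta, 11–0.
Theta vs Sigma: Theta is ranked higher on 4+2 = 6 ballots, Sigma on 5. Theta wins 6–5.
Theta vs Alpha: 4 to 7, Alpha.
Theta vs Kappa: 3+4 = 7 for Theta, 4 for Kappa — Theta by 7–4.
Gamma vs Beta: Gamma is ranked higher on 3+2+2 = 7 ballots, Beta on 4. Gamma wins 7–4.
Gamma vs Sigma: Sigma wins 6–5.
Gamma vs Alpha: Gamma preferred on 3+4+2 = 9 ballots; Gamma wins 9–2.
Gamma vs Kappa: 11 to 0, Gamma.
Beta vs Sigma: Beta preferred on 4+2 = 6 ballots; Beta wins 6–5.
Beta vs Alpha: Beta wins 6–5.
Beta vs Kappa: Beta, 9–2.
Sigma vs Alpha: Sigma, 6–5.
Sigma vs Kappa: Sigma, 9–2.
Alpha vs Kappa: 3+2 = 5 for Alpha, 6 for Kappa — Kappa by 6–5.
No project is unbeaten: Theta loses to Gamma; Gamma loses to Sigma; Beta loses to Gamma; Sigma loses to Theta; Alpha loses to Gamma; Kappa loses to Theta. In particular Theta > Sigma > Gamma > Theta is a majority cycle — no Condorcet winner exists.

none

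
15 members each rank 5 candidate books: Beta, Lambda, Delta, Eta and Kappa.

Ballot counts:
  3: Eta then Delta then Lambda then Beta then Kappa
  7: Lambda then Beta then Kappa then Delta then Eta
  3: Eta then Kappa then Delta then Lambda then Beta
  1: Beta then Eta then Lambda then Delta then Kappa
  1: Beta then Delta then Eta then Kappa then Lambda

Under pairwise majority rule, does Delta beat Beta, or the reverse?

Beta

Ballots ranking Delta above Beta: 3 + 3 = 6.
Ballots ranking Beta above Delta: 15 − 6 = 9.
Beta wins the head-to-head 9–6.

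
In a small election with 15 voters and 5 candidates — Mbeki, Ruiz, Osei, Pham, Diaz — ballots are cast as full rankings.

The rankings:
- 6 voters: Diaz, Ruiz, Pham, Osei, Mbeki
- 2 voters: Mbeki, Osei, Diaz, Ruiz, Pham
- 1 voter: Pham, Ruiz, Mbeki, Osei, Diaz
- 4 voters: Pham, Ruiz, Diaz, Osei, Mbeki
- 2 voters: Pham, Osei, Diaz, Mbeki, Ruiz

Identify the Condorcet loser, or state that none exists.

Mbeki

Head-to-head results (15 voters):
Mbeki vs Ruiz: 2+2 = 4 for Mbeki, 11 for Ruiz — Ruiz by 11–4.
Mbeki vs Osei: 2+1 = 3 for Mbeki, 12 for Osei — Osei by 12–3.
Mbeki vs Pham: Pham, 13–2.
Mbeki vs Diaz: Diaz, 12–3.
Ruiz–Osei: Ruiz 11–4.
Ruiz vs Pham: 8 to 7, Ruiz.
Ruiz vs Diaz: Diaz wins 10–5.
Osei–Pham: Pham 13–2.
Osei vs Diaz: Osei is ranked higher on 2+1+2 = 5 ballots, Diaz on 10. Diaz wins 10–5.
Pham vs Diaz: Pham preferred on 1+4+2 = 7 ballots; Diaz wins 8–7.
Only Mbeki has no wins; Mbeki is the Condorcet loser.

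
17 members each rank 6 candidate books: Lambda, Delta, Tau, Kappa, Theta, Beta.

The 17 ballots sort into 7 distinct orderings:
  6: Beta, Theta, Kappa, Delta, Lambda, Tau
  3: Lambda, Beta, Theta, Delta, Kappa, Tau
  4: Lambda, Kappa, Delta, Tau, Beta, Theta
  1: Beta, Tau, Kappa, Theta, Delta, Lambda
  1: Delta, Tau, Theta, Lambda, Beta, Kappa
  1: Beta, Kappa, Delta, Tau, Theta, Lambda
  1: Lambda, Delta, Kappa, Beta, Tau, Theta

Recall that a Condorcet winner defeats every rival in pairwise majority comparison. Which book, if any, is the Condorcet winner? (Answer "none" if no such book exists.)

Head-to-head results (17 members):
Lambda–Delta: Delta 9–8.
Lambda vs Tau: Lambda wins 14–3.
Lambda vs Kappa: Lambda, 9–8.
Lambda–Theta: Theta 9–8.
Lambda–Beta: Lambda 9–8.
Delta–Tau: Delta 16–1.
Delta–Kappa: Kappa 12–5.
Delta vs Theta: Theta, 10–7.
Delta–Beta: Beta 11–6.
Tau vs Kappa: Kappa wins 15–2.
Tau vs Theta: Theta wins 9–8.
Tau vs Beta: Beta, 12–5.
Kappa vs Theta: Theta wins 10–7.
Kappa vs Beta: Beta, 12–5.
Theta vs Beta: Beta wins 16–1.
Every book loses at least once (Lambda loses to Delta; Delta loses to Kappa; Tau loses to Lambda; Kappa loses to Lambda; Theta loses to Beta; Beta loses to Lambda). The majority relation contains the cycle Lambda beats Kappa beats Delta beats Lambda, so there is no Condorcet winner.

none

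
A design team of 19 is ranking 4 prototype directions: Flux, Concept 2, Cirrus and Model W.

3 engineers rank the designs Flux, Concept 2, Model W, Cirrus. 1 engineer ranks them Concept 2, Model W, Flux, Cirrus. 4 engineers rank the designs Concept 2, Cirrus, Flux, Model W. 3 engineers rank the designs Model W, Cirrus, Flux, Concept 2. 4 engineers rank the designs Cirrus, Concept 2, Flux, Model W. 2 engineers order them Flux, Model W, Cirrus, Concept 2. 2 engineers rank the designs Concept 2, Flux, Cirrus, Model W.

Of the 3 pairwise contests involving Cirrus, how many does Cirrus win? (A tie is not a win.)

Cirrus against each rival (19 engineers):
Cirrus vs Flux: Cirrus is ranked higher on 4+3+4 = 11 ballots, Flux on 8. Cirrus wins 11–8.
Cirrus vs Concept 2: Concept 2, 10–9.
Cirrus–Model W: Cirrus 10–9.
Cirrus beats Flux, Model W; loses to Concept 2 — 2 pairwise wins.

2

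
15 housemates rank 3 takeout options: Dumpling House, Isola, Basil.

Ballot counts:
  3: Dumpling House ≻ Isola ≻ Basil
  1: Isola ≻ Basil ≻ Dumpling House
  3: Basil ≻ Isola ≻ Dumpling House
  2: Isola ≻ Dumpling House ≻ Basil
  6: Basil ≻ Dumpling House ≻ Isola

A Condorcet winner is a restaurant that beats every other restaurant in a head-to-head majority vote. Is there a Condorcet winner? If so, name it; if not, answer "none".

Check each pair by majority over 15 ballots:
Dumpling House vs Isola: Dumpling House, 9–6.
Dumpling House–Basil: Basil 10–5.
Isola–Basil: Basil 9–6.
Basil defeats every rival head-to-head and is the Condorcet winner.

Basil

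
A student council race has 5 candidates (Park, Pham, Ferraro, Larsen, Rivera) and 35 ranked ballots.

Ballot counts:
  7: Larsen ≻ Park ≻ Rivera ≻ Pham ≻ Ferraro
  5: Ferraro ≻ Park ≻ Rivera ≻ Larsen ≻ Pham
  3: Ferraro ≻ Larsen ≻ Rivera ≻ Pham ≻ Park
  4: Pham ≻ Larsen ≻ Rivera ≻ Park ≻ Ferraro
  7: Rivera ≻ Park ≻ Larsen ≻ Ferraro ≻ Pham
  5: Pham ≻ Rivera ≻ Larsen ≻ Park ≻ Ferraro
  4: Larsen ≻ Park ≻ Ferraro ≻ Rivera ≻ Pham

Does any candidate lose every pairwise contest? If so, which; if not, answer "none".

Pham

Pairwise majorities:
Park vs Pham: Park, 23–12.
Park vs Ferraro: Park wins 27–8.
Park vs Larsen: Larsen wins 23–12.
Park vs Rivera: Park is ranked higher on 7+5+4 = 16 ballots, Rivera on 19. Rivera wins 19–16.
Pham vs Ferraro: 7+4+5 = 16 for Pham, 19 for Ferraro — Ferraro by 19–16.
Pham vs Larsen: 9 to 26, Larsen.
Pham–Rivera: Rivera 26–9.
Ferraro vs Larsen: Larsen wins 27–8.
Ferraro vs Rivera: 5+3+4 = 12 for Ferraro, 23 for Rivera — Rivera by 23–12.
Larsen vs Rivera: Larsen, 18–17.
Only Pham has no wins; Pham is the Condorcet loser.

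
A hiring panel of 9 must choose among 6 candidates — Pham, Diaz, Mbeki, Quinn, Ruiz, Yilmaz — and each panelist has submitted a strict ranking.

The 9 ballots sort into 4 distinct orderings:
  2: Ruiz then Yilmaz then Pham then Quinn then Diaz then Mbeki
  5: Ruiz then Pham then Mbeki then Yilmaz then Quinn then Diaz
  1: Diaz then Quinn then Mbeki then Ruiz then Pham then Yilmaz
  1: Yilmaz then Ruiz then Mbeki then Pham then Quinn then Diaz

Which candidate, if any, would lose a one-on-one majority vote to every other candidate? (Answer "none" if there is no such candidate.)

Pairwise majorities:
Pham vs Diaz: Pham wins 8–1.
Pham vs Mbeki: 7 to 2, Pham.
Pham vs Quinn: Pham is ranked higher on 2+5+1 = 8 ballots, Quinn on 1. Pham wins 8–1.
Pham vs Ruiz: 0 to 9, Ruiz.
Pham–Yilmaz: Pham 6–3.
Diaz–Mbeki: Mbeki 6–3.
Diaz–Quinn: Quinn 8–1.
Diaz vs Ruiz: 1 to 8, Ruiz.
Diaz vs Yilmaz: 1 for Diaz, 8 for Yilmaz — Yilmaz by 8–1.
Mbeki vs Quinn: Mbeki, 6–3.
Mbeki vs Ruiz: Ruiz, 8–1.
Mbeki vs Yilmaz: Mbeki wins 6–3.
Quinn–Ruiz: Ruiz 8–1.
Quinn vs Yilmaz: Yilmaz, 8–1.
Ruiz vs Yilmaz: 2+5+1 = 8 for Ruiz, 1 for Yilmaz — Ruiz by 8–1.
Diaz loses to every other candidate — it is the Condorcet loser.

Diaz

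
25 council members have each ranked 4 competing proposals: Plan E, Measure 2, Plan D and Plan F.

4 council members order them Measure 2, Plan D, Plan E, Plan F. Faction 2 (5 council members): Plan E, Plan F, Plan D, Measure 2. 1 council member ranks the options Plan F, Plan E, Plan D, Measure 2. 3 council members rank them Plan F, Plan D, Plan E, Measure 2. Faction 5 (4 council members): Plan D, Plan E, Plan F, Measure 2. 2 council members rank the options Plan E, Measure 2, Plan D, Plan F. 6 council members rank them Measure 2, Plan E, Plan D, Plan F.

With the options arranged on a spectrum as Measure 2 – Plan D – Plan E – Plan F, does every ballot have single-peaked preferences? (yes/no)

no

Axis positions: Measure 2=1, Plan D=2, Plan E=3, Plan F=4.
Faction 1 (peak Measure 2 at position 1): ranking walks positions 1-2-3-4, expanding outward from the peak — single-peaked.
Faction 2 (peak Plan E at position 3): ranking walks positions 3-4-2-1, expanding outward from the peak — single-peaked.
Faction 3 (peak Plan F at position 4): ranking walks positions 4-3-2-1, expanding outward from the peak — single-peaked.
Faction 4: ranking walks positions 4-2-3-1; Plan D is ranked above Plan E even though Plan E lies between Plan D and the peak Plan F on the axis — preferences dip and rise again. Not single-peaked.
Faction 5 (peak Plan D at position 2): ranking walks positions 2-3-4-1, expanding outward from the peak — single-peaked.
Faction 6: ranking walks positions 3-1-2-4; Measure 2 is ranked above Plan D even though Plan D lies between Measure 2 and the peak Plan E on the axis — preferences dip and rise again. Not single-peaked.
Faction 7: ranking walks positions 1-3-2-4; Plan E is ranked above Plan D even though Plan D lies between Plan E and the peak Measure 2 on the axis — preferences dip and rise again. Not single-peaked.
Faction 4 violates single-peakedness, so the profile is not single-peaked on this axis.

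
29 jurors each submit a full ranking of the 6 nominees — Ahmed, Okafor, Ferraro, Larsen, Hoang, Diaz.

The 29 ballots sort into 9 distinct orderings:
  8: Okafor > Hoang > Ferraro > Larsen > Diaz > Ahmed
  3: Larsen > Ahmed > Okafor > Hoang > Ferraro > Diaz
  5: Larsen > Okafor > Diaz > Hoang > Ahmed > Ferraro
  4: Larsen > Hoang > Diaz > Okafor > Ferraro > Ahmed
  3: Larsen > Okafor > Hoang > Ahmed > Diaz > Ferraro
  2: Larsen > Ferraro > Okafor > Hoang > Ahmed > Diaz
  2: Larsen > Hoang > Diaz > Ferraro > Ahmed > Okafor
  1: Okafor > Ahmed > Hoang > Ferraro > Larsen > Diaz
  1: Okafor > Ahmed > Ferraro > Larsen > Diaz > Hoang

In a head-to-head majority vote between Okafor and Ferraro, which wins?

Ballots ranking Okafor above Ferraro: 8 + 3 + 5 + 4 + 3 + 1 + 1 = 25.
Ballots ranking Ferraro above Okafor: 29 − 25 = 4.
Okafor wins the head-to-head 25–4.

Okafor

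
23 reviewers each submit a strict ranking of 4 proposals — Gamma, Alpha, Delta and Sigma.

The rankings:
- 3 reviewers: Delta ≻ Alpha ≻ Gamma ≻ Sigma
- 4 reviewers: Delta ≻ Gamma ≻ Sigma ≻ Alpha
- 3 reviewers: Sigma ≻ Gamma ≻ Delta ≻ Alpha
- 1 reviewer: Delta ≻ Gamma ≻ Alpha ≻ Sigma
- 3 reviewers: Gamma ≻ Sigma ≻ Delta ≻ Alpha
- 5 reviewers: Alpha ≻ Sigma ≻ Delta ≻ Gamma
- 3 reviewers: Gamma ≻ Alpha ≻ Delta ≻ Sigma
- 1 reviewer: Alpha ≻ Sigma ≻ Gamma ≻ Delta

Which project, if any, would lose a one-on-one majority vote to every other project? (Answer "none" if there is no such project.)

none

Pairwise majorities:
Gamma vs Alpha: 14 to 9, Gamma.
Gamma vs Delta: 3+3+3+1 = 10 for Gamma, 13 for Delta — Delta by 13–10.
Gamma vs Sigma: 14 to 9, Gamma.
Alpha vs Delta: 9 to 14, Delta.
Alpha–Sigma: Alpha 13–10.
Delta–Sigma: Sigma 12–11.
No project is winless: Gamma beats Alpha; Alpha beats Sigma; Delta beats Gamma; Sigma beats Delta. There is no Condorcet loser.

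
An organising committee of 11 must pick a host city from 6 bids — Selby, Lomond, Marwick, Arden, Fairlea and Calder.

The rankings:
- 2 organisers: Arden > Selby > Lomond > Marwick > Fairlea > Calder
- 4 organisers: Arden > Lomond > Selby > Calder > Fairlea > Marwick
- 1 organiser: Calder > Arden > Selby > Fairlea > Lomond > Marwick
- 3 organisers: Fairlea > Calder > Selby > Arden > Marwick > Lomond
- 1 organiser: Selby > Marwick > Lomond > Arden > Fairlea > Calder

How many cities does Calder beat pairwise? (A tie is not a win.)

Calder against each rival (11 organisers):
Calder vs Selby: Calder preferred on 1+3 = 4 ballots; Selby wins 7–4.
Calder vs Lomond: Calder preferred on 1+3 = 4 ballots; Lomond wins 7–4.
Calder vs Marwick: 4+1+3 = 8 for Calder, 3 for Marwick — Calder by 8–3.
Calder vs Arden: Arden, 7–4.
Calder vs Fairlea: Calder preferred on 4+1 = 5 ballots; Fairlea wins 6–5.
Calder beats Marwick; loses to Selby, Lomond, Arden, Fairlea — 1 pairwise win.

1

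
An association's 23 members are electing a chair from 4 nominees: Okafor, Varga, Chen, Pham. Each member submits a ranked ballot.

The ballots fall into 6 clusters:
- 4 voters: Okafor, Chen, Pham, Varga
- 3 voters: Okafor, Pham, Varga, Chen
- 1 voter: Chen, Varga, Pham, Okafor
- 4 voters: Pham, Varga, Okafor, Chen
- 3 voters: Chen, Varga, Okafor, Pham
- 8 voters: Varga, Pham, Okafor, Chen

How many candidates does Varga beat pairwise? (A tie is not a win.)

3

Varga against each rival (23 voters):
Varga vs Okafor: 16 to 7, Varga.
Varga vs Chen: 15 to 8, Varga.
Varga vs Pham: 12 to 11, Varga.
Varga beats Okafor, Chen, Pham — 3 pairwise wins.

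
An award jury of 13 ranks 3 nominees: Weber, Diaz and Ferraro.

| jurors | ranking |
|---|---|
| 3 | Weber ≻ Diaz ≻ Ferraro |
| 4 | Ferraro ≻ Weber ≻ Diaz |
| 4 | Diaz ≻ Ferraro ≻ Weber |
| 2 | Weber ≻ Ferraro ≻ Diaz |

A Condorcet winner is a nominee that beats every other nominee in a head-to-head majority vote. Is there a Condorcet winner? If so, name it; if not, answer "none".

none

Head-to-head results (13 jurors):
Weber vs Diaz: Weber wins 9–4.
Weber vs Ferraro: Ferraro wins 8–5.
Diaz vs Ferraro: Diaz wins 7–6.
No nominee is unbeaten: Weber loses to Ferraro; Diaz loses to Weber; Ferraro loses to Diaz. In particular Weber → Diaz → Ferraro → Weber is a majority cycle — no Condorcet winner exists.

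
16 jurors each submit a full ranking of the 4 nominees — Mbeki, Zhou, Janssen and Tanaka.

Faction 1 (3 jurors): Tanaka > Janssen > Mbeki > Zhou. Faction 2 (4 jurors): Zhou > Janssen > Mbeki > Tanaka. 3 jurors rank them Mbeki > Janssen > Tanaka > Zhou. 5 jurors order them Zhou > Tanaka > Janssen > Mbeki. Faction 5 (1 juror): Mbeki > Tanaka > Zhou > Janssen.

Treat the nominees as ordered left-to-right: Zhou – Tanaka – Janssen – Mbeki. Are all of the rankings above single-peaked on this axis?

no

Axis positions: Zhou=1, Tanaka=2, Janssen=3, Mbeki=4.
Faction 1 (peak Tanaka at position 2): ranking walks positions 2-3-4-1, expanding outward from the peak — single-peaked.
Faction 2: ranking walks positions 1-3-4-2; Janssen is ranked above Tanaka even though Tanaka lies between Janssen and the peak Zhou on the axis — preferences dip and rise again. Not single-peaked.
Faction 3 (peak Mbeki at position 4): ranking walks positions 4-3-2-1, expanding outward from the peak — single-peaked.
Faction 4 (peak Zhou at position 1): ranking walks positions 1-2-3-4, expanding outward from the peak — single-peaked.
Faction 5: ranking walks positions 4-2-1-3; Tanaka is ranked above Janssen even though Janssen lies between Tanaka and the peak Mbeki on the axis — preferences dip and rise again. Not single-peaked.
Faction 2 violates single-peakedness, so the profile is not single-peaked on this axis.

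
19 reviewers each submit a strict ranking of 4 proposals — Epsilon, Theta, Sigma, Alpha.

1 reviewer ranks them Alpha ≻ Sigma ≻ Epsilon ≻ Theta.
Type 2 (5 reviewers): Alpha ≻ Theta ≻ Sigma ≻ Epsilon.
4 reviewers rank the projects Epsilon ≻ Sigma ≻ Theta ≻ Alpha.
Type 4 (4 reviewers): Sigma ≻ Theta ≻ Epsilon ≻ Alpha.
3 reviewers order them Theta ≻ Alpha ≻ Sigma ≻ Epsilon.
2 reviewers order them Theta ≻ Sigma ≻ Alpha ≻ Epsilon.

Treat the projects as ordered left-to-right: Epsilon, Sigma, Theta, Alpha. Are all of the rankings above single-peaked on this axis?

no

Axis positions: Epsilon=1, Sigma=2, Theta=3, Alpha=4.
Type 1: ranking walks positions 4-2-1-3; Sigma is ranked above Theta even though Theta lies between Sigma and the peak Alpha on the axis — preferences dip and rise again. Not single-peaked.
Type 2 (peak Alpha at position 4): ranking walks positions 4-3-2-1, expanding outward from the peak — single-peaked.
Type 3 (peak Epsilon at position 1): ranking walks positions 1-2-3-4, expanding outward from the peak — single-peaked.
Type 4 (peak Sigma at position 2): ranking walks positions 2-3-1-4, expanding outward from the peak — single-peaked.
Type 5 (peak Theta at position 3): ranking walks positions 3-4-2-1, expanding outward from the peak — single-peaked.
Type 6 (peak Theta at position 3): ranking walks positions 3-2-4-1, expanding outward from the peak — single-peaked.
Type 1 violates single-peakedness, so the profile is not single-peaked on this axis.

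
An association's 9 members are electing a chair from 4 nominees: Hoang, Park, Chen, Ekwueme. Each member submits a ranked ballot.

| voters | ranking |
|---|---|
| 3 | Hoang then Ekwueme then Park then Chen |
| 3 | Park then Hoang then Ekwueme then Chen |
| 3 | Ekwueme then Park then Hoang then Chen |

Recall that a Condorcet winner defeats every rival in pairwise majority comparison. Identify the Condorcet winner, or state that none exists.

Check each pair by majority over 9 ballots:
Hoang vs Park: 3 to 6, Park.
Hoang vs Chen: Hoang is ranked higher on 3+3+3 = 9 ballots, Chen on 0. Hoang wins 9–0.
Hoang vs Ekwueme: Hoang preferred on 3+3 = 6 ballots; Hoang wins 6–3.
Park vs Chen: 9 to 0, Park.
Park vs Ekwueme: Park preferred on 3 ballots; Ekwueme wins 6–3.
Chen vs Ekwueme: Chen preferred on 0 ballots; Ekwueme wins 9–0.
No candidate is unbeaten: Hoang loses to Park; Park loses to Ekwueme; Chen loses to Hoang; Ekwueme loses to Hoang. In particular Hoang → Ekwueme → Park → Hoang is a majority cycle — no Condorcet winner exists.

none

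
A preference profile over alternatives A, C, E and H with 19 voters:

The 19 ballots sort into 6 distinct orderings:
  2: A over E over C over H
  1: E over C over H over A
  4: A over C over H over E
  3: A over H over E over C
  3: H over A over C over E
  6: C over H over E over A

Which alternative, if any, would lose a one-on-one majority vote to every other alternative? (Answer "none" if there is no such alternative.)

E

Pairwise majorities:
A vs C: A wins 12–7.
A–E: A 12–7.
A–H: H 10–9.
C–E: C 13–6.
C vs H: 13 to 6, C.
E vs H: E preferred on 2+1 = 3 ballots; H wins 16–3.
Only E has no wins; E is the Condorcet loser.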